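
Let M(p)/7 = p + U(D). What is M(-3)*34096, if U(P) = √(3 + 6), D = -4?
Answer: 0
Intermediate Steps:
U(P) = 3 (U(P) = √9 = 3)
M(p) = 21 + 7*p (M(p) = 7*(p + 3) = 7*(3 + p) = 21 + 7*p)
M(-3)*34096 = (21 + 7*(-3))*34096 = (21 - 21)*34096 = 0*34096 = 0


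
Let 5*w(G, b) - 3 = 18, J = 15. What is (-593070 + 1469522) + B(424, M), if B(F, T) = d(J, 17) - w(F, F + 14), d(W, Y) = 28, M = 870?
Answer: 4382379/5 ≈ 8.7648e+5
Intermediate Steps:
w(G, b) = 21/5 (w(G, b) = 3/5 + (1/5)*18 = 3/5 + 18/5 = 21/5)
B(F, T) = 119/5 (B(F, T) = 28 - 1*21/5 = 28 - 21/5 = 119/5)
(-593070 + 1469522) + B(424, M) = (-593070 + 1469522) + 119/5 = 876452 + 119/5 = 4382379/5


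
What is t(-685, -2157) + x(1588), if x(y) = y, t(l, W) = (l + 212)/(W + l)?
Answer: 4513569/2842 ≈ 1588.2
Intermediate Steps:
t(l, W) = (212 + l)/(W + l)
t(-685, -2157) + x(1588) = (212 - 685)/(-2157 - 685) + 1588 = -473/(-2842) + 1588 = -1/2842*(-473) + 1588 = 473/2842 + 1588 = 4513569/2842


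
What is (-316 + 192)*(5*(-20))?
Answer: 12400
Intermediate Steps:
(-316 + 192)*(5*(-20)) = -124*(-100) = 12400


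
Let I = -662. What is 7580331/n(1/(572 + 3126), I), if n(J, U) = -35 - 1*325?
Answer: -842259/40 ≈ -21056.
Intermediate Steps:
n(J, U) = -360 (n(J, U) = -35 - 325 = -360)
7580331/n(1/(572 + 3126), I) = 7580331/(-360) = 7580331*(-1/360) = -842259/40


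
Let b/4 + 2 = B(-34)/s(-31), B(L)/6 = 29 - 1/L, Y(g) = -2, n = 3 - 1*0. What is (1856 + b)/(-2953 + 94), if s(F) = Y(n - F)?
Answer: -8498/16201 ≈ -0.52454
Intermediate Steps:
n = 3 (n = 3 + 0 = 3)
B(L) = 174 - 6/L (B(L) = 6*(29 - 1/L) = 174 - 6/L)
s(F) = -2
b = -6058/17 (b = -8 + 4*((174 - 6/(-34))/(-2)) = -8 + 4*((174 - 6*(-1/34))*(-1/2)) = -8 + 4*((174 + 3/17)*(-1/2)) = -8 + 4*((2961/17)*(-1/2)) = -8 + 4*(-2961/34) = -8 - 5922/17 = -6058/17 ≈ -356.35)
(1856 + b)/(-2953 + 94) = (1856 - 6058/17)/(-2953 + 94) = (25494/17)/(-2859) = (25494/17)*(-1/2859) = -8498/16201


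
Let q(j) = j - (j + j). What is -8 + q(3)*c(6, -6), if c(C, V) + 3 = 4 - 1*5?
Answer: 4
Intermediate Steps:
c(C, V) = -4 (c(C, V) = -3 + (4 - 1*5) = -3 + (4 - 5) = -3 - 1 = -4)
q(j) = -j (q(j) = j - 2*j = -j)
-8 + q(3)*c(6, -6) = -8 - 1*3*(-4) = -8 - 3*(-4) = -8 + 12 = 4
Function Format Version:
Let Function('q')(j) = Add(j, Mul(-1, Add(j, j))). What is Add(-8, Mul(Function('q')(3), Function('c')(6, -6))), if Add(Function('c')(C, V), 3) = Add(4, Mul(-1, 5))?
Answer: 4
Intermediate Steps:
Function('c')(C, V) = -4 (Function('c')(C, V) = Add(-3, Add(4, Mul(-1, 5))) = Add(-3, Add(4, -5)) = Add(-3, -1) = -4)
Function('q')(j) = Mul(-1, j) (Function('q')(j) = Add(j, Mul(-1, Mul(2, j))) = Add(j, Mul(-2, j)) = Mul(-1, j))
Add(-8, Mul(Function('q')(3), Function('c')(6, -6))) = Add(-8, Mul(Mul(-1, 3), -4)) = Add(-8, Mul(-3, -4)) = Add(-8, 12) = 4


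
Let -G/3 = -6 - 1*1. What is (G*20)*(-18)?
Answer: -7560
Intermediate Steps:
G = 21 (G = -3*(-6 - 1*1) = -3*(-6 - 1) = -3*(-7) = 21)
(G*20)*(-18) = (21*20)*(-18) = 420*(-18) = -7560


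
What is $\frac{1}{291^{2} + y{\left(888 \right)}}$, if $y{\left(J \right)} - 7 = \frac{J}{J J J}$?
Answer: $\frac{788544}{66780214273} \approx 1.1808 \cdot 10^{-5}$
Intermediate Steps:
$y{\left(J \right)} = 7 + \frac{1}{J^{2}}$ ($y{\left(J \right)} = 7 + \frac{J}{J J J} = 7 + \frac{J}{J^{2} J} = 7 + \frac{J}{J^{3}} = 7 + \frac{1}{J^{2}}$)
$\frac{1}{291^{2} + y{\left(888 \right)}} = \frac{1}{291^{2} + \left(7 + \frac{1}{788544}\right)} = \frac{1}{84681 + \left(7 + \frac{1}{788544}\right)} = \frac{1}{84681 + \frac{5519809}{788544}} = \frac{1}{\frac{66780214273}{788544}} = \frac{788544}{66780214273}$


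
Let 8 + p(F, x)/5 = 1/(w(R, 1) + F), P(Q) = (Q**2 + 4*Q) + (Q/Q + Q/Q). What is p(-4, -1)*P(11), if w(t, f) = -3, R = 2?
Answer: -47595/7 ≈ -6799.3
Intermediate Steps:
P(Q) = 2 + Q**2 + 4*Q (P(Q) = (Q**2 + 4*Q) + (1 + 1) = (Q**2 + 4*Q) + 2 = 2 + Q**2 + 4*Q)
p(F, x) = -40 + 5/(-3 + F)
p(-4, -1)*P(11) = (5*(25 - 8*(-4))/(-3 - 4))*(2 + 11**2 + 4*11) = (5*(25 + 32)/(-7))*(2 + 121 + 44) = (5*(-1/7)*57)*167 = -285/7*167 = -47595/7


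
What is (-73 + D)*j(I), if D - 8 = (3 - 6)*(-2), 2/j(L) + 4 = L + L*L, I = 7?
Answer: -59/26 ≈ -2.2692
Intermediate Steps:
j(L) = 2/(-4 + L + L²) (j(L) = 2/(-4 + (L + L*L)) = 2/(-4 + (L + L²)) = 2/(-4 + L + L²))
D = 14 (D = 8 + (3 - 6)*(-2) = 8 - 3*(-2) = 8 + 6 = 14)
(-73 + D)*j(I) = (-73 + 14)*(2/(-4 + 7 + 7²)) = -118/(-4 + 7 + 49) = -118/52 = -59*1/26 = -59/26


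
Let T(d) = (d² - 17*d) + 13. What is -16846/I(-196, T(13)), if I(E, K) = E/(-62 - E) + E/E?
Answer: 1128682/31 ≈ 36409.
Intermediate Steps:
T(d) = 13 + d² - 17*d
I(E, K) = 1 + E/(-62 - E) (I(E, K) = E/(-62 - E) + 1 = 1 + E/(-62 - E))
-16846/I(-196, T(13)) = -16846/(62/(62 - 196)) = -16846/(62/(-134)) = -16846/(62*(-1/134)) = -16846/(-31/67) = -16846*(-67/31) = 1128682/31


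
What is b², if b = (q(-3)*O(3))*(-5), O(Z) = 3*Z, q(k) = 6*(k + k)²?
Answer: 94478400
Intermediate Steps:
q(k) = 24*k² (q(k) = 6*(2*k)² = 6*(4*k²) = 24*k²)
b = -9720 (b = ((24*(-3)²)*(3*3))*(-5) = ((24*9)*9)*(-5) = (216*9)*(-5) = 1944*(-5) = -9720)
b² = (-9720)² = 94478400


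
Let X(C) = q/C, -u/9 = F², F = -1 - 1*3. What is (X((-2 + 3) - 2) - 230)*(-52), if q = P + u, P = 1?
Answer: 4524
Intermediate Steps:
F = -4 (F = -1 - 3 = -4)
u = -144 (u = -9*(-4)² = -9*16 = -144)
q = -143 (q = 1 - 144 = -143)
X(C) = -143/C
(X((-2 + 3) - 2) - 230)*(-52) = (-143/((-2 + 3) - 2) - 230)*(-52) = (-143/(1 - 2) - 230)*(-52) = (-143/(-1) - 230)*(-52) = (-143*(-1) - 230)*(-52) = (143 - 230)*(-52) = -87*(-52) = 4524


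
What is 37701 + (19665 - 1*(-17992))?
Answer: 75358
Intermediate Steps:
37701 + (19665 - 1*(-17992)) = 37701 + (19665 + 17992) = 37701 + 37657 = 75358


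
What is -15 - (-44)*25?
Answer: 1085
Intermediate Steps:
-15 - (-44)*25 = -15 - 44*(-25) = -15 + 1100 = 1085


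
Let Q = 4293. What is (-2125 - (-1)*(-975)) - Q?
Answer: -7393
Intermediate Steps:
(-2125 - (-1)*(-975)) - Q = (-2125 - (-1)*(-975)) - 1*4293 = (-2125 - 1*975) - 4293 = (-2125 - 975) - 4293 = -3100 - 4293 = -7393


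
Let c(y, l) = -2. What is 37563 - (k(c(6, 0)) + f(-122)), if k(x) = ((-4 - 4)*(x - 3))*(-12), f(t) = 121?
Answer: 37922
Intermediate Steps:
k(x) = -288 + 96*x (k(x) = -8*(-3 + x)*(-12) = (24 - 8*x)*(-12) = -288 + 96*x)
37563 - (k(c(6, 0)) + f(-122)) = 37563 - ((-288 + 96*(-2)) + 121) = 37563 - ((-288 - 192) + 121) = 37563 - (-480 + 121) = 37563 - 1*(-359) = 37563 + 359 = 37922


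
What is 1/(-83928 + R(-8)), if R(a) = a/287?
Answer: -287/24087344 ≈ -1.1915e-5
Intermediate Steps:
R(a) = a/287 (R(a) = a*(1/287) = a/287)
1/(-83928 + R(-8)) = 1/(-83928 + (1/287)*(-8)) = 1/(-83928 - 8/287) = 1/(-24087344/287) = -287/24087344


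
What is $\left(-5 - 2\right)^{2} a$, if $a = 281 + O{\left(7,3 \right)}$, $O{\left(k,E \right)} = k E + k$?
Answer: $15141$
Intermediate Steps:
$O{\left(k,E \right)} = k + E k$ ($O{\left(k,E \right)} = E k + k = k + E k$)
$a = 309$ ($a = 281 + 7 \left(1 + 3\right) = 281 + 7 \cdot 4 = 281 + 28 = 309$)
$\left(-5 - 2\right)^{2} a = \left(-5 - 2\right)^{2} \cdot 309 = \left(-7\right)^{2} \cdot 309 = 49 \cdot 309 = 15141$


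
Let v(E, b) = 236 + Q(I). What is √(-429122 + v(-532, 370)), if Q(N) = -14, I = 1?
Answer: 10*I*√4289 ≈ 654.9*I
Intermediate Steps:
v(E, b) = 222 (v(E, b) = 236 - 14 = 222)
√(-429122 + v(-532, 370)) = √(-429122 + 222) = √(-428900) = 10*I*√4289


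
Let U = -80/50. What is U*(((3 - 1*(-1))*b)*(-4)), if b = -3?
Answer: -384/5 ≈ -76.800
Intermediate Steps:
U = -8/5 (U = -80*1/50 = -8/5 ≈ -1.6000)
U*(((3 - 1*(-1))*b)*(-4)) = -8*(3 - 1*(-1))*(-3)*(-4)/5 = -8*(3 + 1)*(-3)*(-4)/5 = -8*4*(-3)*(-4)/5 = -(-96)*(-4)/5 = -8/5*48 = -384/5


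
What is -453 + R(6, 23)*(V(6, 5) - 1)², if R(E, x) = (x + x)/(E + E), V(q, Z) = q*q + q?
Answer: 35945/6 ≈ 5990.8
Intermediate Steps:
V(q, Z) = q + q² (V(q, Z) = q² + q = q + q²)
R(E, x) = x/E (R(E, x) = (2*x)/((2*E)) = (2*x)*(1/(2*E)) = x/E)
-453 + R(6, 23)*(V(6, 5) - 1)² = -453 + (23/6)*(6*(1 + 6) - 1)² = -453 + (23*(⅙))*(6*7 - 1)² = -453 + 23*(42 - 1)²/6 = -453 + (23/6)*41² = -453 + (23/6)*1681 = -453 + 38663/6 = 35945/6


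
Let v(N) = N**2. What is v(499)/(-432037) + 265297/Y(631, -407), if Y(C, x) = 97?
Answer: 114593966892/41907589 ≈ 2734.4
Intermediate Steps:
v(499)/(-432037) + 265297/Y(631, -407) = 499**2/(-432037) + 265297/97 = 249001*(-1/432037) + 265297*(1/97) = -249001/432037 + 265297/97 = 114593966892/41907589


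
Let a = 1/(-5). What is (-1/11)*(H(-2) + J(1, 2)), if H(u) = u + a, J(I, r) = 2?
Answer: 1/55 ≈ 0.018182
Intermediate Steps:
a = -1/5 ≈ -0.20000
H(u) = -1/5 + u (H(u) = u - 1/5 = -1/5 + u)
(-1/11)*(H(-2) + J(1, 2)) = (-1/11)*((-1/5 - 2) + 2) = (-1*1/11)*(-11/5 + 2) = -1/11*(-1/5) = 1/55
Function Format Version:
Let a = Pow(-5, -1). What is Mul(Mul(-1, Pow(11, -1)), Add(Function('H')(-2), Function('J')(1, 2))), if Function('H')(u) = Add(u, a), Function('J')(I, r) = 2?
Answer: Rational(1, 55) ≈ 0.018182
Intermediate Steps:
a = Rational(-1, 5) ≈ -0.20000
Function('H')(u) = Add(Rational(-1, 5), u) (Function('H')(u) = Add(u, Rational(-1, 5)) = Add(Rational(-1, 5), u))
Mul(Mul(-1, Pow(11, -1)), Add(Function('H')(-2), Function('J')(1, 2))) = Mul(Mul(-1, Pow(11, -1)), Add(Add(Rational(-1, 5), -2), 2)) = Mul(Mul(-1, Rational(1, 11)), Add(Rational(-11, 5), 2)) = Mul(Rational(-1, 11), Rational(-1, 5)) = Rational(1, 55)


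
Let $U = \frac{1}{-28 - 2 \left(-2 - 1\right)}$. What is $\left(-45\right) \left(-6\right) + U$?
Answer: $\frac{5939}{22} \approx 269.95$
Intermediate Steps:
$U = - \frac{1}{22}$ ($U = \frac{1}{-28 - -6} = \frac{1}{-28 + 6} = \frac{1}{-22} = - \frac{1}{22} \approx -0.045455$)
$\left(-45\right) \left(-6\right) + U = \left(-45\right) \left(-6\right) - \frac{1}{22} = 270 - \frac{1}{22} = \frac{5939}{22}$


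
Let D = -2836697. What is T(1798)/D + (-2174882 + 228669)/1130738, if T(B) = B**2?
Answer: -9176270907813/3207561092386 ≈ -2.8608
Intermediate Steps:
T(1798)/D + (-2174882 + 228669)/1130738 = 1798**2/(-2836697) + (-2174882 + 228669)/1130738 = 3232804*(-1/2836697) - 1946213*1/1130738 = -3232804/2836697 - 1946213/1130738 = -9176270907813/3207561092386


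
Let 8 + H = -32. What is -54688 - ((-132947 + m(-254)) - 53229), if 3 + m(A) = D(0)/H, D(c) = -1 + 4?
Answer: 5259643/40 ≈ 1.3149e+5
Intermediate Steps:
D(c) = 3
H = -40 (H = -8 - 32 = -40)
m(A) = -123/40 (m(A) = -3 + 3/(-40) = -3 + 3*(-1/40) = -3 - 3/40 = -123/40)
-54688 - ((-132947 + m(-254)) - 53229) = -54688 - ((-132947 - 123/40) - 53229) = -54688 - (-5318003/40 - 53229) = -54688 - 1*(-7447163/40) = -54688 + 7447163/40 = 5259643/40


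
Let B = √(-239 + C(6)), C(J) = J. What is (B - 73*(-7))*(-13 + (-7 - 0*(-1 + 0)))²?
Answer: 204400 + 400*I*√233 ≈ 2.044e+5 + 6105.7*I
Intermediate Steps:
B = I*√233 (B = √(-239 + 6) = √(-233) = I*√233 ≈ 15.264*I)
(B - 73*(-7))*(-13 + (-7 - 0*(-1 + 0)))² = (I*√233 - 73*(-7))*(-13 + (-7 - 0*(-1 + 0)))² = (I*√233 + 511)*(-13 + (-7 - 0*(-1)))² = (511 + I*√233)*(-13 + (-7 - 1*0))² = (511 + I*√233)*(-13 + (-7 + 0))² = (511 + I*√233)*(-13 - 7)² = (511 + I*√233)*(-20)² = (511 + I*√233)*400 = 204400 + 400*I*√233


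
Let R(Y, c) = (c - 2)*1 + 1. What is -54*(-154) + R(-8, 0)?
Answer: 8315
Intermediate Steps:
R(Y, c) = -1 + c (R(Y, c) = (-2 + c)*1 + 1 = (-2 + c) + 1 = -1 + c)
-54*(-154) + R(-8, 0) = -54*(-154) + (-1 + 0) = 8316 - 1 = 8315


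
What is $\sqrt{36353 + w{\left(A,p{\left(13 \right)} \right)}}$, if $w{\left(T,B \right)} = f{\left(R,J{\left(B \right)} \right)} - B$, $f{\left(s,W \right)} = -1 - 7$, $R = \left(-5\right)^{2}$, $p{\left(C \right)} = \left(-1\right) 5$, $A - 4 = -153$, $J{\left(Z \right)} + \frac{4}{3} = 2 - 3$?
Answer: $5 \sqrt{1454} \approx 190.66$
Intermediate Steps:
$J{\left(Z \right)} = - \frac{7}{3}$ ($J{\left(Z \right)} = - \frac{4}{3} + \left(2 - 3\right) = - \frac{4}{3} - 1 = - \frac{7}{3}$)
$A = -149$ ($A = 4 - 153 = -149$)
$p{\left(C \right)} = -5$
$R = 25$
$f{\left(s,W \right)} = -8$
$w{\left(T,B \right)} = -8 - B$
$\sqrt{36353 + w{\left(A,p{\left(13 \right)} \right)}} = \sqrt{36353 - 3} = \sqrt{36350} = 5 \sqrt{1454}$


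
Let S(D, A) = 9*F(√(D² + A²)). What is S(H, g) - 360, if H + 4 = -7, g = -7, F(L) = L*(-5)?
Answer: -360 - 45*√170 ≈ -946.73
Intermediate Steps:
F(L) = -5*L
H = -11 (H = -4 - 7 = -11)
S(D, A) = -45*√(A² + D²) (S(D, A) = 9*(-5*√(D² + A²)) = 9*(-5*√(A² + D²)) = -45*√(A² + D²))
S(H, g) - 360 = -45*√((-7)² + (-11)²) - 360 = -45*√(49 + 121) - 360 = -45*√170 - 360 = -360 - 45*√170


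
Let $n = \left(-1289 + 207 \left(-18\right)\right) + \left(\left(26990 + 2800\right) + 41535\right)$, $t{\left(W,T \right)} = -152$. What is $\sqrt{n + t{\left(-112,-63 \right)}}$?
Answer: $\sqrt{66158} \approx 257.21$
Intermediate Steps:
$n = 66310$ ($n = \left(-1289 - 3726\right) + \left(29790 + 41535\right) = -5015 + 71325 = 66310$)
$\sqrt{n + t{\left(-112,-63 \right)}} = \sqrt{66310 - 152} = \sqrt{66158}$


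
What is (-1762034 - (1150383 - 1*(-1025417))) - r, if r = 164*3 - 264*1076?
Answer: -3654262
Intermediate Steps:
r = -283572 (r = 492 - 284064 = -283572)
(-1762034 - (1150383 - 1*(-1025417))) - r = (-1762034 - (1150383 - 1*(-1025417))) - 1*(-283572) = (-1762034 - (1150383 + 1025417)) + 283572 = (-1762034 - 1*2175800) + 283572 = (-1762034 - 2175800) + 283572 = -3937834 + 283572 = -3654262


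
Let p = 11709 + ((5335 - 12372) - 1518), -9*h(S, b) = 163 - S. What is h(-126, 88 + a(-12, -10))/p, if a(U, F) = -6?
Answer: -289/28386 ≈ -0.010181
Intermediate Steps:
h(S, b) = -163/9 + S/9 (h(S, b) = -(163 - S)/9 = -163/9 + S/9)
p = 3154 (p = 11709 + (-7037 - 1518) = 11709 - 8555 = 3154)
h(-126, 88 + a(-12, -10))/p = (-163/9 + (1/9)*(-126))/3154 = (-163/9 - 14)*(1/3154) = -289/9*1/3154 = -289/28386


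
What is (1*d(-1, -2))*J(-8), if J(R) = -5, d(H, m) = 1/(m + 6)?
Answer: -5/4 ≈ -1.2500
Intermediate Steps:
d(H, m) = 1/(6 + m)
(1*d(-1, -2))*J(-8) = (1/(6 - 2))*(-5) = (1/4)*(-5) = -5/4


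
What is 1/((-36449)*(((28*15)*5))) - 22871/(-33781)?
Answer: 1750612632119/2585695704900 ≈ 0.67704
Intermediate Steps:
1/((-36449)*(((28*15)*5))) - 22871/(-33781) = -1/(36449*(420*5)) - 22871*(-1/33781) = -1/36449/2100 + 22871/33781 = -1/36449*1/2100 + 22871/33781 = -1/76542900 + 22871/33781 = 1750612632119/2585695704900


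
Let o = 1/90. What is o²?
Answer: 1/8100 ≈ 0.00012346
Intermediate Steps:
o = 1/90 ≈ 0.011111
o² = (1/90)² = 1/8100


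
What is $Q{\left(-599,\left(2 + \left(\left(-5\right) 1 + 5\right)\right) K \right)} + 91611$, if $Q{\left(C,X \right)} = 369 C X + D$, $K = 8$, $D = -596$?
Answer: $-3445481$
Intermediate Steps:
$Q{\left(C,X \right)} = -596 + 369 C X$ ($Q{\left(C,X \right)} = 369 C X - 596 = -596 + 369 C X$)
$Q{\left(-599,\left(2 + \left(\left(-5\right) 1 + 5\right)\right) K \right)} + 91611 = \left(-596 + 369 \left(-599\right) \left(2 + \left(\left(-5\right) 1 + 5\right)\right) 8\right) + 91611 = \left(-596 + 369 \left(-599\right) \left(2 + \left(-5 + 5\right)\right) 8\right) + 91611 = \left(-596 + 369 \left(-599\right) \left(2 + 0\right) 8\right) + 91611 = \left(-596 + 369 \left(-599\right) 2 \cdot 8\right) + 91611 = \left(-596 + 369 \left(-599\right) 16\right) + 91611 = \left(-596 - 3536496\right) + 91611 = -3537092 + 91611 = -3445481$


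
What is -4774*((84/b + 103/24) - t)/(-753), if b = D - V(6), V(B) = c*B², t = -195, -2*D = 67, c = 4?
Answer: 4043418071/3207780 ≈ 1260.5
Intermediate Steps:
D = -67/2 (D = -½*67 = -67/2 ≈ -33.500)
V(B) = 4*B²
b = -355/2 (b = -67/2 - 4*6² = -67/2 - 4*36 = -67/2 - 1*144 = -67/2 - 144 = -355/2 ≈ -177.50)
-4774*((84/b + 103/24) - t)/(-753) = -4774*((84/(-355/2) + 103/24) - 1*(-195))/(-753) = -4774*((84*(-2/355) + 103*(1/24)) + 195)*(-1)/753 = -4774*((-168/355 + 103/24) + 195)*(-1)/753 = -4774*(32533/8520 + 195)*(-1)/753 = -4043418071*(-1)/(4260*753) = -4774*(-1693933/6415560) = 4043418071/3207780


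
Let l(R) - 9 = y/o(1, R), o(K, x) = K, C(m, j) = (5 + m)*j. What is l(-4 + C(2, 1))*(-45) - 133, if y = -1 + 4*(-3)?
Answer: 47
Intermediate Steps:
C(m, j) = j*(5 + m)
y = -13 (y = -1 - 12 = -13)
l(R) = -4 (l(R) = 9 - 13/1 = 9 - 13*1 = 9 - 13 = -4)
l(-4 + C(2, 1))*(-45) - 133 = -4*(-45) - 133 = 180 - 133 = 47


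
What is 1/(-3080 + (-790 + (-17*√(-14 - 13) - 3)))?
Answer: I/(3*(-1291*I + 17*√3)) ≈ -0.00025806 + 5.8859e-6*I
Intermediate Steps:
1/(-3080 + (-790 + (-17*√(-14 - 13) - 3))) = 1/(-3080 + (-790 + (-51*I*√3 - 3))) = 1/(-3080 + (-790 + (-3 - 51*I*√3))) = 1/(-3080 + (-793 - 51*I*√3)) = 1/(-3873 - 51*I*√3)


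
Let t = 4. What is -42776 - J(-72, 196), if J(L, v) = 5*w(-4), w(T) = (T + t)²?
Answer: -42776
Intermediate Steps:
w(T) = (4 + T)² (w(T) = (T + 4)² = (4 + T)²)
J(L, v) = 0 (J(L, v) = 5*(4 - 4)² = 5*0² = 5*0 = 0)
-42776 - J(-72, 196) = -42776 - 1*0 = -42776 + 0 = -42776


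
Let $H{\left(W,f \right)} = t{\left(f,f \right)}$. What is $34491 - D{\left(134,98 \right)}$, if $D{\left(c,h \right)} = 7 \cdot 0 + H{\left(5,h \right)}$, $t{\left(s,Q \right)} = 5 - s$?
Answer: $34584$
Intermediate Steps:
$H{\left(W,f \right)} = 5 - f$
$D{\left(c,h \right)} = 5 - h$ ($D{\left(c,h \right)} = 7 \cdot 0 - \left(-5 + h\right) = 0 - \left(-5 + h\right) = 5 - h$)
$34491 - D{\left(134,98 \right)} = 34491 - \left(5 - 98\right) = 34491 - -93 = 34491 + 93 = 34584$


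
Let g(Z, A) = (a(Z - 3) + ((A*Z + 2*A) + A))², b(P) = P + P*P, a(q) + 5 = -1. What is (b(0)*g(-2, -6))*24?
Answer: 0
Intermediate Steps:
a(q) = -6 (a(q) = -5 - 1 = -6)
b(P) = P + P²
g(Z, A) = (-6 + 3*A + A*Z)² (g(Z, A) = (-6 + ((A*Z + 2*A) + A))² = (-6 + ((2*A + A*Z) + A))² = (-6 + (3*A + A*Z))² = (-6 + 3*A + A*Z)²)
(b(0)*g(-2, -6))*24 = ((0*(1 + 0))*(-6 + 3*(-6) - 6*(-2))²)*24 = ((0*1)*(-6 - 18 + 12)²)*24 = (0*(-12)²)*24 = (0*144)*24 = 0*24 = 0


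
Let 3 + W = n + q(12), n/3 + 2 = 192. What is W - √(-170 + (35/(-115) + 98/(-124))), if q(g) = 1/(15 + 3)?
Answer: 10207/18 - 3*I*√38657434/1426 ≈ 567.06 - 13.08*I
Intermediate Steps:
n = 570 (n = -6 + 3*192 = -6 + 576 = 570)
q(g) = 1/18
W = 10207/18 (W = -3 + (570 + 1/18) = -3 + 10261/18 = 10207/18 ≈ 567.06)
W - √(-170 + (35/(-115) + 98/(-124))) = 10207/18 - √(-170 + (35/(-115) + 98/(-124))) = 10207/18 - √(-170 + (35*(-1/115) + 98*(-1/124))) = 10207/18 - √(-170 + (-7/23 - 49/62)) = 10207/18 - √(-170 - 1561/1426) = 10207/18 - √(-243981/1426) = 10207/18 - 3*I*√38657434/1426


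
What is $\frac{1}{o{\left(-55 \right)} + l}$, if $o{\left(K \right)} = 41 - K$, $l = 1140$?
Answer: $\frac{1}{1236} \approx 0.00080906$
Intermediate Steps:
$\frac{1}{o{\left(-55 \right)} + l} = \frac{1}{\left(41 - -55\right) + 1140} = \frac{1}{\left(41 + 55\right) + 1140} = \frac{1}{96 + 1140} = \frac{1}{1236}$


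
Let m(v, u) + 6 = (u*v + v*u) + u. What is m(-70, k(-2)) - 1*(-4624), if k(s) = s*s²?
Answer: 5730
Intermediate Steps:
k(s) = s³
m(v, u) = -6 + u + 2*u*v (m(v, u) = -6 + ((u*v + v*u) + u) = -6 + ((u*v + u*v) + u) = -6 + (2*u*v + u) = -6 + (u + 2*u*v) = -6 + u + 2*u*v)
m(-70, k(-2)) - 1*(-4624) = (-6 + (-2)³ + 2*(-2)³*(-70)) - 1*(-4624) = (-6 - 8 + 2*(-8)*(-70)) + 4624 = (-6 - 8 + 1120) + 4624 = 1106 + 4624 = 5730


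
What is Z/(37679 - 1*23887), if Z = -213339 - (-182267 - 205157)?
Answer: 174085/13792 ≈ 12.622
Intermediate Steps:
Z = 174085 (Z = -213339 - 1*(-387424) = -213339 + 387424 = 174085)
Z/(37679 - 1*23887) = 174085/(37679 - 1*23887) = 174085/(37679 - 23887) = 174085/13792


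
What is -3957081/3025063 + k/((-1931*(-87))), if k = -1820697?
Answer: -2057500288556/169400502937 ≈ -12.146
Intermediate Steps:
-3957081/3025063 + k/((-1931*(-87))) = -3957081/3025063 - 1820697/((-1931*(-87))) = -3957081*1/3025063 - 1820697/167997 = -3957081/3025063 - 1820697*1/167997 = -3957081/3025063 - 606899/55999 = -2057500288556/169400502937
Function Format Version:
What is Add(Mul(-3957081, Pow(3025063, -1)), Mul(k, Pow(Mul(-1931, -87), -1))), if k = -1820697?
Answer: Rational(-2057500288556, 169400502937) ≈ -12.146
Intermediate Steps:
Add(Mul(-3957081, Pow(3025063, -1)), Mul(k, Pow(Mul(-1931, -87), -1))) = Add(Mul(-3957081, Pow(3025063, -1)), Mul(-1820697, Pow(Mul(-1931, -87), -1))) = Add(Mul(-3957081, Rational(1, 3025063)), Mul(-1820697, Pow(167997, -1))) = Add(Rational(-3957081, 3025063), Mul(-1820697, Rational(1, 167997))) = Add(Rational(-3957081, 3025063), Rational(-606899, 55999)) = Rational(-2057500288556, 169400502937)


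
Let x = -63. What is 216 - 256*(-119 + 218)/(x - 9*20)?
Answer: 8648/27 ≈ 320.30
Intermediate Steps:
216 - 256*(-119 + 218)/(x - 9*20) = 216 - 256*(-119 + 218)/(-63 - 9*20) = 216 - 25344/(-63 - 180) = 216 - 25344/(-243) = 216 - 25344*(-1)/243 = 216 - 256*(-11/27) = 216 + 2816/27 = 8648/27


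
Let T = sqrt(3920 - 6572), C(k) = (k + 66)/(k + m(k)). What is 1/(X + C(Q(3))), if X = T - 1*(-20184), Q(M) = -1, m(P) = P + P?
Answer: 181461/3658701037 - 18*I*sqrt(663)/3658701037 ≈ 4.9597e-5 - 1.2668e-7*I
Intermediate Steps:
m(P) = 2*P
C(k) = (66 + k)/(3*k) (C(k) = (k + 66)/(k + 2*k) = (66 + k)/((3*k)) = (66 + k)*(1/(3*k)) = (66 + k)/(3*k))
T = 2*I*sqrt(663) (T = sqrt(-2652) = 2*I*sqrt(663) ≈ 51.498*I)
X = 20184 + 2*I*sqrt(663) (X = 2*I*sqrt(663) - 1*(-20184) = 2*I*sqrt(663) + 20184 = 20184 + 2*I*sqrt(663) ≈ 20184.0 + 51.498*I)
1/(X + C(Q(3))) = 1/((20184 + 2*I*sqrt(663)) + (1/3)*(66 - 1)/(-1)) = 1/((20184 + 2*I*sqrt(663)) + (1/3)*(-1)*65) = 1/((20184 + 2*I*sqrt(663)) - 65/3) = 1/(60487/3 + 2*I*sqrt(663))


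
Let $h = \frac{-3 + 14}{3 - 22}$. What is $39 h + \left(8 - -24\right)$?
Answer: $\frac{179}{19} \approx 9.4211$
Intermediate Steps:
$h = - \frac{11}{19}$ ($h = \frac{11}{-19} = 11 \left(- \frac{1}{19}\right) = - \frac{11}{19} \approx -0.57895$)
$39 h + \left(8 - -24\right) = 39 \left(- \frac{11}{19}\right) + \left(8 - -24\right) = - \frac{429}{19} + \left(8 + 24\right) = - \frac{429}{19} + 32 = \frac{179}{19}$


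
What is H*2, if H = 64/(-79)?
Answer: -128/79 ≈ -1.6203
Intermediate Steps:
H = -64/79 (H = 64*(-1/79) = -64/79 ≈ -0.81013)
H*2 = -64/79*2 = -128/79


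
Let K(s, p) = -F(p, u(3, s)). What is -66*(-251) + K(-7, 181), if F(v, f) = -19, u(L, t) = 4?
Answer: 16585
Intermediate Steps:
K(s, p) = 19 (K(s, p) = -1*(-19) = 19)
-66*(-251) + K(-7, 181) = -66*(-251) + 19 = 16566 + 19 = 16585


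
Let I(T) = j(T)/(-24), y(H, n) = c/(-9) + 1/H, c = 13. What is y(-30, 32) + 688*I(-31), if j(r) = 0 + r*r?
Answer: -2479513/90 ≈ -27550.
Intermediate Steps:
j(r) = r² (j(r) = 0 + r² = r²)
y(H, n) = -13/9 + 1/H (y(H, n) = 13/(-9) + 1/H = 13*(-⅑) + 1/H = -13/9 + 1/H)
I(T) = -T²/24 (I(T) = T²/(-24) = T²*(-1/24) = -T²/24)
y(-30, 32) + 688*I(-31) = (-13/9 + 1/(-30)) + 688*(-1/24*(-31)²) = (-13/9 - 1/30) + 688*(-1/24*961) = -133/90 + 688*(-961/24) = -133/90 - 82646/3 = -2479513/90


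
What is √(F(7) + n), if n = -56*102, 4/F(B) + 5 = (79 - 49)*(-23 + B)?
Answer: 2*I*√335901785/485 ≈ 75.578*I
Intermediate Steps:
F(B) = 4/(-695 + 30*B) (F(B) = 4/(-5 + (79 - 49)*(-23 + B)) = 4/(-5 + 30*(-23 + B)) = 4/(-5 + (-690 + 30*B)) = 4/(-695 + 30*B))
n = -5712
√(F(7) + n) = √(4/(5*(-139 + 6*7)) - 5712) = √(4/(5*(-139 + 42)) - 5712) = √((⅘)/(-97) - 5712) = √((⅘)*(-1/97) - 5712) = √(-4/485 - 5712) = √(-2770324/485) = 2*I*√335901785/485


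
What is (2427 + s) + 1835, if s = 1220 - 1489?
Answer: 3993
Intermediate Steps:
s = -269
(2427 + s) + 1835 = (2427 - 269) + 1835 = 2158 + 1835 = 3993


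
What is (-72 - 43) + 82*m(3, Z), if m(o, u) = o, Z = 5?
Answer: 131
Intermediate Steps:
(-72 - 43) + 82*m(3, Z) = (-72 - 43) + 82*3 = -115 + 246 = 131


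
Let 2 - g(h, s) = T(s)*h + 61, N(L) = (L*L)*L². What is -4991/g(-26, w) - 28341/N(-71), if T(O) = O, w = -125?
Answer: 126735919502/84087252429 ≈ 1.5072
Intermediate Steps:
N(L) = L⁴ (N(L) = L²*L² = L⁴)
g(h, s) = -59 - h*s (g(h, s) = 2 - (s*h + 61) = 2 - (h*s + 61) = 2 - (61 + h*s) = 2 + (-61 - h*s) = -59 - h*s)
-4991/g(-26, w) - 28341/N(-71) = -4991/(-59 - 1*(-26)*(-125)) - 28341/((-71)⁴) = -4991/(-59 - 3250) - 28341/25411681 = -4991/(-3309) - 28341*1/25411681 = -4991*(-1/3309) - 28341/25411681 = 4991/3309 - 28341/25411681 = 126735919502/84087252429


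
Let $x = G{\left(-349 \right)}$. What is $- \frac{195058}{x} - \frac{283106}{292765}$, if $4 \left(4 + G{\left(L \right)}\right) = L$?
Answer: $\frac{45664257558}{21371845} \approx 2136.7$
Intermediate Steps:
$G{\left(L \right)} = -4 + \frac{L}{4}$
$x = - \frac{365}{4}$ ($x = -4 + \frac{1}{4} \left(-349\right) = -4 - \frac{349}{4} = - \frac{365}{4} \approx -91.25$)
$- \frac{195058}{x} - \frac{283106}{292765} = - \frac{195058}{- \frac{365}{4}} - \frac{283106}{292765} = \left(-195058\right) \left(- \frac{4}{365}\right) - \frac{283106}{292765} = \frac{780232}{365} - \frac{283106}{292765} = \frac{45664257558}{21371845}$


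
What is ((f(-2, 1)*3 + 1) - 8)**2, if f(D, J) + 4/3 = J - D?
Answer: 4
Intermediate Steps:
f(D, J) = -4/3 + J - D (f(D, J) = -4/3 + (J - D) = -4/3 + J - D)
((f(-2, 1)*3 + 1) - 8)**2 = (((-4/3 + 1 - 1*(-2))*3 + 1) - 8)**2 = (((-4/3 + 1 + 2)*3 + 1) - 8)**2 = (((5/3)*3 + 1) - 8)**2 = ((5 + 1) - 8)**2 = (6 - 8)**2 = (-2)**2 = 4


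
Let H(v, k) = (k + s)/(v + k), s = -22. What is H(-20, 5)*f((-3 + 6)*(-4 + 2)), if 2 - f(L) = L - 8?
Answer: 272/15 ≈ 18.133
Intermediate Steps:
f(L) = 10 - L (f(L) = 2 - (L - 8) = 2 - (-8 + L) = 2 + (8 - L) = 10 - L)
H(v, k) = (-22 + k)/(k + v) (H(v, k) = (k - 22)/(v + k) = (-22 + k)/(k + v))
H(-20, 5)*f((-3 + 6)*(-4 + 2)) = ((-22 + 5)/(5 - 20))*(10 - (-3 + 6)*(-4 + 2)) = (-17/(-15))*(10 - 3*(-2)) = (-1/15*(-17))*(10 - 1*(-6)) = 17*(10 + 6)/15 = (17/15)*16 = 272/15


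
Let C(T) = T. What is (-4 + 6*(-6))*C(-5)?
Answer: 200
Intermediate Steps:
(-4 + 6*(-6))*C(-5) = (-4 + 6*(-6))*(-5) = (-4 - 36)*(-5) = -40*(-5) = 200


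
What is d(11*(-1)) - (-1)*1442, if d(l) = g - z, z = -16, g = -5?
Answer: 1453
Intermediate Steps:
d(l) = 11 (d(l) = -5 - 1*(-16) = -5 + 16 = 11)
d(11*(-1)) - (-1)*1442 = 11 - (-1)*1442 = 11 - 1*(-1442) = 11 + 1442 = 1453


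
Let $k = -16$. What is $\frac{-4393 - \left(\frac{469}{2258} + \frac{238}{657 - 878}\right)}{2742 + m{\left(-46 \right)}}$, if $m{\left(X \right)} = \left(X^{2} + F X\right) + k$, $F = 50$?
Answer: $- \frac{128926607}{74617868} \approx -1.7278$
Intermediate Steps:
$m{\left(X \right)} = -16 + X^{2} + 50 X$ ($m{\left(X \right)} = \left(X^{2} + 50 X\right) - 16 = -16 + X^{2} + 50 X$)
$\frac{-4393 - \left(\frac{469}{2258} + \frac{238}{657 - 878}\right)}{2742 + m{\left(-46 \right)}} = \frac{-4393 - \left(\frac{469}{2258} + \frac{238}{657 - 878}\right)}{2742 + \left(-16 + \left(-46\right)^{2} + 50 \left(-46\right)\right)} = \frac{-4393 - \left(\frac{469}{2258} + \frac{238}{-221}\right)}{2742 - 200} = \frac{-4393 - - \frac{25515}{29354}}{2742 - 200} = \frac{-4393 + \left(- \frac{469}{2258} + \frac{14}{13}\right)}{2542} = \left(-4393 + \frac{25515}{29354}\right) \frac{1}{2542} = \left(- \frac{128926607}{29354}\right) \frac{1}{2542} = - \frac{128926607}{74617868}$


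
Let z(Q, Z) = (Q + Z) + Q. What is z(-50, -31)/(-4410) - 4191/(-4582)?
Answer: 4770638/5051655 ≈ 0.94437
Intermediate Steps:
z(Q, Z) = Z + 2*Q
z(-50, -31)/(-4410) - 4191/(-4582) = (-31 + 2*(-50))/(-4410) - 4191/(-4582) = (-31 - 100)*(-1/4410) - 4191*(-1/4582) = -131*(-1/4410) + 4191/4582 = 131/4410 + 4191/4582 = 4770638/5051655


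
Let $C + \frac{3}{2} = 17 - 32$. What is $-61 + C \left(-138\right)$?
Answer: $2216$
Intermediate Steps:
$C = - \frac{33}{2}$ ($C = - \frac{3}{2} + \left(17 - 32\right) = - \frac{3}{2} - 15 = - \frac{33}{2} \approx -16.5$)
$-61 + C \left(-138\right) = -61 - -2277 = -61 + 2277 = 2216$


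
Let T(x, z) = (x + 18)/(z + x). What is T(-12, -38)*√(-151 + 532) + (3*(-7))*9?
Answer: -189 - 3*√381/25 ≈ -191.34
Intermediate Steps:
T(x, z) = (18 + x)/(x + z)
T(-12, -38)*√(-151 + 532) + (3*(-7))*9 = ((18 - 12)/(-12 - 38))*√(-151 + 532) + (3*(-7))*9 = (6/(-50))*√381 - 21*9 = (-1/50*6)*√381 - 189 = -3*√381/25 - 189 = -189 - 3*√381/25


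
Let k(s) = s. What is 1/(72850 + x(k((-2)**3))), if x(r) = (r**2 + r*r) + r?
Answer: 1/72970 ≈ 1.3704e-5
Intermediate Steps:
x(r) = r + 2*r**2 (x(r) = (r**2 + r**2) + r = 2*r**2 + r = r + 2*r**2)
1/(72850 + x(k((-2)**3))) = 1/(72850 + (-2)**3*(1 + 2*(-2)**3)) = 1/(72850 - 8*(1 + 2*(-8))) = 1/(72850 - 8*(1 - 16)) = 1/(72850 - 8*(-15)) = 1/(72850 + 120) = 1/72970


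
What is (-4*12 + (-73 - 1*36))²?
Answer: 24649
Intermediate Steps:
(-4*12 + (-73 - 1*36))² = (-48 + (-73 - 36))² = (-48 - 109)² = (-157)² = 24649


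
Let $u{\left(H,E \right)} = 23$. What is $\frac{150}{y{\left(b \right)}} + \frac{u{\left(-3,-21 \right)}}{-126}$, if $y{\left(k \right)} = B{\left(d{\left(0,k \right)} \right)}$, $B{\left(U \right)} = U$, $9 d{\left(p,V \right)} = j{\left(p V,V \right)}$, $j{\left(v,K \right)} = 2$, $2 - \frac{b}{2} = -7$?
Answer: $\frac{85027}{126} \approx 674.82$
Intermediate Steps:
$b = 18$ ($b = 4 - -14 = 4 + 14 = 18$)
$d{\left(p,V \right)} = \frac{2}{9}$ ($d{\left(p,V \right)} = \frac{1}{9} \cdot 2 = \frac{2}{9}$)
$y{\left(k \right)} = \frac{2}{9}$
$\frac{150}{y{\left(b \right)}} + \frac{u{\left(-3,-21 \right)}}{-126} = \frac{150}{\frac{2}{9}} + \frac{23}{-126} = 150 \cdot \frac{9}{2} + 23 \left(- \frac{1}{126}\right) = 675 - \frac{23}{126} = \frac{85027}{126}$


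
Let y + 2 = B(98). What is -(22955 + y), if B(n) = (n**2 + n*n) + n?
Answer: -42259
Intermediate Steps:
B(n) = n + 2*n**2 (B(n) = (n**2 + n**2) + n = 2*n**2 + n = n + 2*n**2)
y = 19304 (y = -2 + 98*(1 + 2*98) = -2 + 98*(1 + 196) = -2 + 98*197 = -2 + 19306 = 19304)
-(22955 + y) = -(22955 + 19304) = -1*42259 = -42259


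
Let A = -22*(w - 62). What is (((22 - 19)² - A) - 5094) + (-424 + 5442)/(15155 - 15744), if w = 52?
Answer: -3129663/589 ≈ -5313.5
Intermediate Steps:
A = 220 (A = -22*(52 - 62) = -22*(-10) = 220)
(((22 - 19)² - A) - 5094) + (-424 + 5442)/(15155 - 15744) = (((22 - 19)² - 1*220) - 5094) + (-424 + 5442)/(15155 - 15744) = ((3² - 220) - 5094) + 5018/(-589) = ((9 - 220) - 5094) + 5018*(-1/589) = (-211 - 5094) - 5018/589 = -5305 - 5018/589 = -3129663/589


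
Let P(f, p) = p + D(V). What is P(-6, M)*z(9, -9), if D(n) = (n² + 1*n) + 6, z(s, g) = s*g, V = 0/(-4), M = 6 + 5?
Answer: -1377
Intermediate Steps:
M = 11
V = 0 (V = 0*(-¼) = 0)
z(s, g) = g*s
D(n) = 6 + n + n² (D(n) = (n² + n) + 6 = (n + n²) + 6 = 6 + n + n²)
P(f, p) = 6 + p (P(f, p) = p + (6 + 0 + 0²) = p + (6 + 0 + 0) = p + 6 = 6 + p)
P(-6, M)*z(9, -9) = (6 + 11)*(-9*9) = 17*(-81) = -1377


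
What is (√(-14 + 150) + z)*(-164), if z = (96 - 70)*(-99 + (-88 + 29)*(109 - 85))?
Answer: 6459960 - 328*√34 ≈ 6.4580e+6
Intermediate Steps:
z = -39390 (z = 26*(-99 - 59*24) = 26*(-99 - 1416) = 26*(-1515) = -39390)
(√(-14 + 150) + z)*(-164) = (√(-14 + 150) - 39390)*(-164) = (√136 - 39390)*(-164) = (2*√34 - 39390)*(-164) = (-39390 + 2*√34)*(-164) = 6459960 - 328*√34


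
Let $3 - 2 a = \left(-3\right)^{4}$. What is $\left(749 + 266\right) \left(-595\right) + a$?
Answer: $-603964$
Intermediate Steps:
$a = -39$ ($a = \frac{3}{2} - \frac{\left(-3\right)^{4}}{2} = \frac{3}{2} - \frac{81}{2} = -39$)
$\left(749 + 266\right) \left(-595\right) + a = \left(749 + 266\right) \left(-595\right) - 39 = 1015 \left(-595\right) - 39 = -603925 - 39 = -603964$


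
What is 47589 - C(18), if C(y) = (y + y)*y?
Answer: 46941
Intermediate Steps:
C(y) = 2*y² (C(y) = (2*y)*y = 2*y²)
47589 - C(18) = 47589 - 2*18² = 47589 - 2*324 = 47589 - 1*648 = 47589 - 648 = 46941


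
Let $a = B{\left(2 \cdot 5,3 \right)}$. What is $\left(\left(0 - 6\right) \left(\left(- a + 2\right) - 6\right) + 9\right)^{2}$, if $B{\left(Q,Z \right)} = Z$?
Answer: $2601$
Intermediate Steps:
$a = 3$
$\left(\left(0 - 6\right) \left(\left(- a + 2\right) - 6\right) + 9\right)^{2} = \left(\left(0 - 6\right) \left(\left(\left(-1\right) 3 + 2\right) - 6\right) + 9\right)^{2} = \left(- 6 \left(\left(-3 + 2\right) - 6\right) + 9\right)^{2} = \left(- 6 \left(-1 - 6\right) + 9\right)^{2} = \left(\left(-6\right) \left(-7\right) + 9\right)^{2} = \left(42 + 9\right)^{2} = 51^{2} = 2601$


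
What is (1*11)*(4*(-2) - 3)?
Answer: -121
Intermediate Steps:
(1*11)*(4*(-2) - 3) = 11*(-8 - 3) = 11*(-11) = -121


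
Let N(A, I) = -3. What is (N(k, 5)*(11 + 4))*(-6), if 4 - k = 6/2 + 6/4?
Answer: 270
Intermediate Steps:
k = -½ (k = 4 - (6/2 + 6/4) = 4 - (6*(½) + 6*(¼)) = 4 - (3 + 3/2) = 4 - 1*9/2 = 4 - 9/2 = -½ ≈ -0.50000)
(N(k, 5)*(11 + 4))*(-6) = -3*(11 + 4)*(-6) = -3*15*(-6) = -45*(-6) = 270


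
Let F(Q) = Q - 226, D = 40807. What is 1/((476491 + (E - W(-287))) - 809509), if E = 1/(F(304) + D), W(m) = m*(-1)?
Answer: -40885/13627174924 ≈ -3.0003e-6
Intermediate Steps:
F(Q) = -226 + Q
W(m) = -m
E = 1/40885 (E = 1/((-226 + 304) + 40807) = 1/(78 + 40807) = 1/40885 ≈ 2.4459e-5)
1/((476491 + (E - W(-287))) - 809509) = 1/((476491 + (1/40885 - (-1)*(-287))) - 809509) = 1/((476491 + (1/40885 - 1*287)) - 809509) = 1/((476491 + (1/40885 - 287)) - 809509) = 1/((476491 - 11733994/40885) - 809509) = 1/(19469600541/40885 - 809509) = 1/(-13627174924/40885) = -40885/13627174924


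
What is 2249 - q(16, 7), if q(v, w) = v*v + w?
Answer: 1986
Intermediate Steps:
q(v, w) = w + v**2 (q(v, w) = v**2 + w = w + v**2)
2249 - q(16, 7) = 2249 - (7 + 16**2) = 2249 - (7 + 256) = 2249 - 1*263 = 2249 - 263 = 1986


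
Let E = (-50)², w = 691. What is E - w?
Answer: 1809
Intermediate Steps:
E = 2500
E - w = 2500 - 1*691 = 2500 - 691 = 1809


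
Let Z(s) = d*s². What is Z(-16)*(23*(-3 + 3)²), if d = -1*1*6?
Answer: 0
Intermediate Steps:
d = -6 (d = -1*6 = -6)
Z(s) = -6*s²
Z(-16)*(23*(-3 + 3)²) = (-6*(-16)²)*(23*(-3 + 3)²) = (-6*256)*(23*0²) = -35328*0 = -1536*0 = 0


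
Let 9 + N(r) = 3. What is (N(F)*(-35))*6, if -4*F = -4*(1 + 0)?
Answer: 1260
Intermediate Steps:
F = 1 (F = -(-1)*(1 + 0) = -(-1) = -¼*(-4) = 1)
N(r) = -6 (N(r) = -9 + 3 = -6)
(N(F)*(-35))*6 = -6*(-35)*6 = 210*6 = 1260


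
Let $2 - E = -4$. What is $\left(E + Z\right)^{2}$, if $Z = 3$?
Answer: $81$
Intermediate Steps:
$E = 6$ ($E = 2 - -4 = 2 + 4 = 6$)
$\left(E + Z\right)^{2} = \left(6 + 3\right)^{2} = 9^{2} = 81$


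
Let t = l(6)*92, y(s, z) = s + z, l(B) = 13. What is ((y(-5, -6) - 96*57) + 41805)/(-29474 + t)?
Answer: -18161/14139 ≈ -1.2845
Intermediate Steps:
t = 1196 (t = 13*92 = 1196)
((y(-5, -6) - 96*57) + 41805)/(-29474 + t) = (((-5 - 6) - 96*57) + 41805)/(-29474 + 1196) = ((-11 - 5472) + 41805)/(-28278) = (-5483 + 41805)*(-1/28278) = 36322*(-1/28278) = -18161/14139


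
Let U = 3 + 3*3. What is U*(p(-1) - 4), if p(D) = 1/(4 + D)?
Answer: -44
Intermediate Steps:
U = 12 (U = 3 + 9 = 12)
U*(p(-1) - 4) = 12*(1/(4 - 1) - 4) = 12*(1/3 - 4) = 12*(⅓ - 4) = 12*(-11/3) = -44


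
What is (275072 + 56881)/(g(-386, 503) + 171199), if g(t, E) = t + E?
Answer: 331953/171316 ≈ 1.9377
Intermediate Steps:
g(t, E) = E + t
(275072 + 56881)/(g(-386, 503) + 171199) = (275072 + 56881)/((503 - 386) + 171199) = 331953/(117 + 171199) = 331953/171316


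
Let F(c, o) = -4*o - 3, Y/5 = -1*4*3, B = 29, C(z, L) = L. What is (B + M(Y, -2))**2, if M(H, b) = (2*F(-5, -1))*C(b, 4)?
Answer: 1369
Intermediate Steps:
Y = -60 (Y = 5*(-1*4*3) = 5*(-4*3) = 5*(-12) = -60)
F(c, o) = -3 - 4*o
M(H, b) = 8 (M(H, b) = (2*(-3 - 4*(-1)))*4 = (2*(-3 + 4))*4 = (2*1)*4 = 2*4 = 8)
(B + M(Y, -2))**2 = (29 + 8)**2 = 37**2 = 1369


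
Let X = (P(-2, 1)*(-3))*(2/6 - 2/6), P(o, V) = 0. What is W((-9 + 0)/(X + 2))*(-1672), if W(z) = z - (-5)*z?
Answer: 45144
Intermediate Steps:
X = 0 (X = (0*(-3))*(2/6 - 2/6) = 0*(2*(⅙) - 2*⅙) = 0*(⅓ - ⅓) = 0*0 = 0)
W(z) = 6*z (W(z) = z + 5*z = 6*z)
W((-9 + 0)/(X + 2))*(-1672) = (6*((-9 + 0)/(0 + 2)))*(-1672) = (6*(-9/2))*(-1672) = -27*(-1672) = 45144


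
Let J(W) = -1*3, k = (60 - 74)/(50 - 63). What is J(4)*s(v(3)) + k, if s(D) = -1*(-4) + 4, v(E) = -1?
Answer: -298/13 ≈ -22.923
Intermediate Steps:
s(D) = 8 (s(D) = 4 + 4 = 8)
k = 14/13 (k = -14/(-13) = -14*(-1/13) = 14/13 ≈ 1.0769)
J(W) = -3
J(4)*s(v(3)) + k = -3*8 + 14/13 = -24 + 14/13 = -298/13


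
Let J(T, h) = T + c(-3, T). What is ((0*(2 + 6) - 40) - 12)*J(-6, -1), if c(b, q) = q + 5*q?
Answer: 2184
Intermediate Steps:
c(b, q) = 6*q
J(T, h) = 7*T (J(T, h) = T + 6*T = 7*T)
((0*(2 + 6) - 40) - 12)*J(-6, -1) = ((0*(2 + 6) - 40) - 12)*(7*(-6)) = ((0*8 - 40) - 12)*(-42) = ((0 - 40) - 12)*(-42) = (-40 - 12)*(-42) = -52*(-42) = 2184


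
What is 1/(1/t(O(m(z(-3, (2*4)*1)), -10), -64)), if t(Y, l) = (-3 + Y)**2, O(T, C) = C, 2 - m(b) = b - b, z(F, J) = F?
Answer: 169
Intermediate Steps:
m(b) = 2 (m(b) = 2 - (b - b) = 2 - 1*0 = 2 + 0 = 2)
1/(1/t(O(m(z(-3, (2*4)*1)), -10), -64)) = 1/(1/((-3 - 10)**2)) = 1/(1/((-13)**2)) = 1/(1/169) = 169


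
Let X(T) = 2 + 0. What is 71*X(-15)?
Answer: 142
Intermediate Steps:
X(T) = 2
71*X(-15) = 71*2 = 142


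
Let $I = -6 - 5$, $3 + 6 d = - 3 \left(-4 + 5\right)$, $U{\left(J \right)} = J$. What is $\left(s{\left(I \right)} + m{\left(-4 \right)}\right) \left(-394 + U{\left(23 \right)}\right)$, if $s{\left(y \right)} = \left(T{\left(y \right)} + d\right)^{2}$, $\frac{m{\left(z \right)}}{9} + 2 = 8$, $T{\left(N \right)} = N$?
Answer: $-73458$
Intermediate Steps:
$d = -1$ ($d = - \frac{1}{2} + \frac{\left(-3\right) \left(-4 + 5\right)}{6} = - \frac{1}{2} + \frac{\left(-3\right) 1}{6} = - \frac{1}{2} + \frac{1}{6} \left(-3\right) = - \frac{1}{2} - \frac{1}{2} = -1$)
$m{\left(z \right)} = 54$ ($m{\left(z \right)} = -18 + 9 \cdot 8 = -18 + 72 = 54$)
$I = -11$ ($I = -6 - 5 = -11$)
$s{\left(y \right)} = \left(-1 + y\right)^{2}$ ($s{\left(y \right)} = \left(y - 1\right)^{2} = \left(-1 + y\right)^{2}$)
$\left(s{\left(I \right)} + m{\left(-4 \right)}\right) \left(-394 + U{\left(23 \right)}\right) = \left(\left(-1 - 11\right)^{2} + 54\right) \left(-394 + 23\right) = \left(\left(-12\right)^{2} + 54\right) \left(-371\right) = \left(144 + 54\right) \left(-371\right) = 198 \left(-371\right) = -73458$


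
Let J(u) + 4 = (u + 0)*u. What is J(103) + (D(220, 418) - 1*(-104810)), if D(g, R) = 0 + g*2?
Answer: 115855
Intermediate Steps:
D(g, R) = 2*g (D(g, R) = 0 + 2*g = 2*g)
J(u) = -4 + u² (J(u) = -4 + (u + 0)*u = -4 + u*u = -4 + u²)
J(103) + (D(220, 418) - 1*(-104810)) = (-4 + 103²) + (2*220 - 1*(-104810)) = (-4 + 10609) + (440 + 104810) = 10605 + 105250 = 115855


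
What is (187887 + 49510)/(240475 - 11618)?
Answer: 237397/228857 ≈ 1.0373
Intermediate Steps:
(187887 + 49510)/(240475 - 11618) = 237397/228857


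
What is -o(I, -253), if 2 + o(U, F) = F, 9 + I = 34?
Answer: 255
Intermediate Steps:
I = 25 (I = -9 + 34 = 25)
o(U, F) = -2 + F
-o(I, -253) = -(-2 - 253) = -1*(-255) = 255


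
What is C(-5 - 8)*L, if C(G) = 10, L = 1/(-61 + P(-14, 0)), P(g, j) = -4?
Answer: -2/13 ≈ -0.15385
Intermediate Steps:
L = -1/65 (L = 1/(-61 - 4) = 1/(-65) = -1/65 ≈ -0.015385)
C(-5 - 8)*L = 10*(-1/65) = -2/13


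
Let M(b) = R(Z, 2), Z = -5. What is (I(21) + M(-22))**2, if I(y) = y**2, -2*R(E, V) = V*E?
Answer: 198916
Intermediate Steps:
R(E, V) = -E*V/2 (R(E, V) = -V*E/2 = -E*V/2)
M(b) = 5 (M(b) = -1/2*(-5)*2 = 5)
(I(21) + M(-22))**2 = (21**2 + 5)**2 = (441 + 5)**2 = 446**2 = 198916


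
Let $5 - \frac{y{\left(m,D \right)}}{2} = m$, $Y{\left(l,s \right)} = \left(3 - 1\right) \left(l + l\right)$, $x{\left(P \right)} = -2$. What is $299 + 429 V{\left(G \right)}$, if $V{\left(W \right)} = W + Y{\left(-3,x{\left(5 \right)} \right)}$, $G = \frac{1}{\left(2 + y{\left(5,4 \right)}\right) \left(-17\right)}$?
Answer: $- \frac{165295}{34} \approx -4861.6$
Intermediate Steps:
$Y{\left(l,s \right)} = 4 l$ ($Y{\left(l,s \right)} = 2 \cdot 2 l = 4 l$)
$y{\left(m,D \right)} = 10 - 2 m$
$G = - \frac{1}{34}$ ($G = \frac{1}{\left(2 + \left(10 - 10\right)\right) \left(-17\right)} = \frac{1}{2 + \left(10 - 10\right)} \left(- \frac{1}{17}\right) = \frac{1}{2 + 0} \left(- \frac{1}{17}\right) = \frac{1}{2} \left(- \frac{1}{17}\right) = - \frac{1}{34} \approx -0.029412$)
$V{\left(W \right)} = -12 + W$ ($V{\left(W \right)} = W + 4 \left(-3\right) = W - 12 = -12 + W$)
$299 + 429 V{\left(G \right)} = 299 + 429 \left(-12 - \frac{1}{34}\right) = 299 + 429 \left(- \frac{409}{34}\right) = 299 - \frac{175461}{34} = - \frac{165295}{34}$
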